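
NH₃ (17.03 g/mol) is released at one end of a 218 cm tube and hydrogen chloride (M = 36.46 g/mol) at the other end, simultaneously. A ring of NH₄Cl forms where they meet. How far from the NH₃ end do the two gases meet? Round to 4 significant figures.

Graham's law gives d_NH₃/d_HCl = rate_NH₃/rate_HCl = √(M_HCl/M_NH₃) = √(36.46/17.03) = 1.463.
With d_NH₃ + d_HCl = 218 cm, d_HCl = 218/(1 + 1.463) = 88.50 cm.
d_NH₃ = 218 − 88.50 = 129.5 cm.

129.5 cm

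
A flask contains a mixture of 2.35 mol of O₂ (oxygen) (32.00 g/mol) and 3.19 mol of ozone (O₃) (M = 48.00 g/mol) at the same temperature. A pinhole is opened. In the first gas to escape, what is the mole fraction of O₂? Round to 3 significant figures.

0.474

The effusion rate of species i is ∝ p_i/√M_i ∝ n_i/√M_i.
So x_O₂ in the escaping gas = (n_O₂/√M_O₂) / Σ(n_i/√M_i)
= (2.35/√32.00) / (2.35/√32.00 + 3.19/√48.00) = 0.4154/(0.4154 + 0.4604) = 0.474.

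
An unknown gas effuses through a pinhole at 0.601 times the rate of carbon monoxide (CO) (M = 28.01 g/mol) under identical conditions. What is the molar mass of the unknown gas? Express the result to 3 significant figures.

From Graham's law, rate_X/rate_CO = √(M_CO/M_X).
0.601 = √(28.01/M_X)
M_X = 28.01 / 0.601² = 28.01 / 0.3612 = 77.5 g/mol

77.5 g/mol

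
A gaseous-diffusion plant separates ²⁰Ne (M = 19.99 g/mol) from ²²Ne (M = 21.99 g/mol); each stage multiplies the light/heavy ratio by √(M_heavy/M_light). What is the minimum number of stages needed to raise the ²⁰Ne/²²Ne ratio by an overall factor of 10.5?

50

With α = √(21.99/19.99) per stage, ln α = ½ ln(1.10005) = 0.04768.
Need α^N ≥ 10.5 ⇒ N ≥ ln(10.5) / ln α = 2.351 / 0.04768 = 49.32.
Rounding up, N = 50 stages.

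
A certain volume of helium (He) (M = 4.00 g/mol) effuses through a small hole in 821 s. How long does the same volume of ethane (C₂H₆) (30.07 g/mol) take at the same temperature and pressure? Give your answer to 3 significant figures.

By Graham's law, t_C₂H₆/t_He = √(M_C₂H₆/M_He) = √(30.07/4.00) = √7.518 = 2.742.
So the time for C₂H₆ is 821 × 2.742 = 2250 s.

2250 s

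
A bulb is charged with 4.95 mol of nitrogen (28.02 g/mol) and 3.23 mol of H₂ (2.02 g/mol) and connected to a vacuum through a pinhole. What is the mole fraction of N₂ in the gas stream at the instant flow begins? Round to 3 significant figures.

Each component's effusion rate ∝ (its partial pressure)·(1/√M) ∝ n_i/√M_i.
Mole fraction of N₂ in the effusate = (n_N₂/√M_N₂) / (n_N₂/√M_N₂ + n_H₂/√M_H₂)
= (4.95/√28.02) / (4.95/√28.02 + 3.23/√2.02) = 0.9351/(0.9351 + 2.273) = 0.292.

0.292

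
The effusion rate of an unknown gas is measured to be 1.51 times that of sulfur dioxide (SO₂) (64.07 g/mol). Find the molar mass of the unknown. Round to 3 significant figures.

From Graham's law, rate_X/rate_SO₂ = √(M_SO₂/M_X).
1.51 = √(64.07/M_X)
M_X = 64.07 / 1.51² = 64.07 / 2.280 = 28.1 g/mol

28.1 g/mol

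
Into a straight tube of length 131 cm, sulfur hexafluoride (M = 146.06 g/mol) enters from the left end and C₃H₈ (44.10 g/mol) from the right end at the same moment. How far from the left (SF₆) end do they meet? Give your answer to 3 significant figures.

In equal time, each gas travels a distance ∝ its rate ∝ 1/√M, so d_SF₆/d_C₃H₈ = √(M_C₃H₈/M_SF₆) = √(44.10/146.06) = 0.5495.
With d_SF₆ + d_C₃H₈ = 131 cm, d_C₃H₈ = 131/(1 + 0.5495) = 84.54 cm.
d_SF₆ = 131 − 84.54 = 46.5 cm.

46.5 cm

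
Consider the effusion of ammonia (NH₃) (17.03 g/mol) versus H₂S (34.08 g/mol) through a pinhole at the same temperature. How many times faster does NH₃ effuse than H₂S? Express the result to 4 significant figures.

Using Graham's law: rate_NH₃/rate_H₂S = √(M_H₂S/M_NH₃) = √(34.08/17.03) = √2.001 = 1.415.

1.415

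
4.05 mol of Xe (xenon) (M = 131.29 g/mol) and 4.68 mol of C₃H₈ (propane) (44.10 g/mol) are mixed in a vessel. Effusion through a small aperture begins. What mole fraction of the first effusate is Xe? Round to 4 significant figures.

0.3340

Effusion rate of each component ∝ n_i/√M_i (partial pressure × 1/√M).
x_Xe(eff) = (n_Xe/√M_Xe) / (n_Xe/√M_Xe + n_C₃H₈/√M_C₃H₈)
= (4.05/√131.29) / (4.05/√131.29 + 4.68/√44.10) = 0.3535/(0.3535 + 0.7047) = 0.3340.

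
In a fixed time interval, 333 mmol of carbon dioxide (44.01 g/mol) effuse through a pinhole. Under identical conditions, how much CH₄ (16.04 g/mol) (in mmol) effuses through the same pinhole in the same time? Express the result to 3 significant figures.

From Graham's law, rate_CH₄/rate_CO₂ = √(M_CO₂/M_CH₄) = √(44.01/16.04) = √2.744 = 1.656.
So the amount for CH₄ is 333 × 1.656 = 552 mmol.

552 mmol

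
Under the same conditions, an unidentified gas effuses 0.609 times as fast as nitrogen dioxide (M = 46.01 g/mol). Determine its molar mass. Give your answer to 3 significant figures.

Using Graham's law: rate_X/rate_NO₂ = √(M_NO₂/M_X).
0.609 = √(46.01/M_X)
M_X = 46.01 / 0.609² = 46.01 / 0.3709 = 124 g/mol

124 g/mol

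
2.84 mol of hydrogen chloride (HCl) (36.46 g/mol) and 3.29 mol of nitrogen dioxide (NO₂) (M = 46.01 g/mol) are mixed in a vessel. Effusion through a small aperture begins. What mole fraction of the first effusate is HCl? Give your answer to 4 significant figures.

The effusion rate of species i is ∝ p_i/√M_i ∝ n_i/√M_i.
So x_HCl in the escaping gas = (n_HCl/√M_HCl) / Σ(n_i/√M_i)
= (2.84/√36.46) / (2.84/√36.46 + 3.29/√46.01) = 0.4703/(0.4703 + 0.4850) = 0.4923.

0.4923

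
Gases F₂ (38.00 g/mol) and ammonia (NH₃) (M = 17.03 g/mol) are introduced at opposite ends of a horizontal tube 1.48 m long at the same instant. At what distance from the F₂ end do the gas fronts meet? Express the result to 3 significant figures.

The fronts meet when d_F₂ + d_NH₃ = L with d_F₂/d_NH₃ = √(M_NH₃/M_F₂) (Graham's law). Here √(M_NH₃/M_F₂) = √(17.03/38.00) = 0.6694.
With d_F₂ + d_NH₃ = 1.48 m, d_NH₃ = 1.48/(1 + 0.6694) = 0.8865 m.
d_F₂ = 1.48 − 0.8865 = 0.593 m.

0.593 m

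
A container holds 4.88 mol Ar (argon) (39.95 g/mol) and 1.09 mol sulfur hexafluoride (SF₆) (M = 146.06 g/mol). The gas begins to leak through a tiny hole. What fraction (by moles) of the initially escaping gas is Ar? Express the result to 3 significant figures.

0.895

Effusion rate of each component ∝ n_i/√M_i (partial pressure × 1/√M).
x_Ar(eff) = (n_Ar/√M_Ar) / (n_Ar/√M_Ar + n_SF₆/√M_SF₆)
= (4.88/√39.95) / (4.88/√39.95 + 1.09/√146.06) = 0.7721/(0.7721 + 0.09019) = 0.895.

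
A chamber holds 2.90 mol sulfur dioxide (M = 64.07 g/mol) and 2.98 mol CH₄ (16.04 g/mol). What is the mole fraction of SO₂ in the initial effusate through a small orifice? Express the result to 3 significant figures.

Effusion rate of each component ∝ n_i/√M_i (partial pressure × 1/√M).
x_SO₂(eff) = (n_SO₂/√M_SO₂) / (n_SO₂/√M_SO₂ + n_CH₄/√M_CH₄)
= (2.90/√64.07) / (2.90/√64.07 + 2.98/√16.04) = 0.3623/(0.3623 + 0.7441) = 0.327.

0.327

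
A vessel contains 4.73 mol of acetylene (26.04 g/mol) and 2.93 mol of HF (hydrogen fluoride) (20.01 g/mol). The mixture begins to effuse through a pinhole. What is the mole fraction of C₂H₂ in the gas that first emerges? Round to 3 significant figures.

Each component's effusion rate ∝ (its partial pressure)·(1/√M) ∝ n_i/√M_i.
So x_C₂H₂ in the escaping gas = (n_C₂H₂/√M_C₂H₂) / Σ(n_i/√M_i)
= (4.73/√26.04) / (4.73/√26.04 + 2.93/√20.01) = 0.9269/(0.9269 + 0.6550) = 0.586.

0.586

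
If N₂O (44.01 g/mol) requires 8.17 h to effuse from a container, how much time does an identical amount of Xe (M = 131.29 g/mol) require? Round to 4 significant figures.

14.11 h

Graham's law gives t_Xe/t_N₂O = √(M_Xe/M_N₂O) = √(131.29/44.01) = √2.983 = 1.727.
So the time for Xe is 8.17 × 1.727 = 14.11 h.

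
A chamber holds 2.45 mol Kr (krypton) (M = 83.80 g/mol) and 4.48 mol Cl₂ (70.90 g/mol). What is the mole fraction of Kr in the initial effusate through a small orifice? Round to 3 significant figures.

Effusion rate of each component ∝ n_i/√M_i (partial pressure × 1/√M).
Mole fraction of Kr in the effusate = (n_Kr/√M_Kr) / (n_Kr/√M_Kr + n_Cl₂/√M_Cl₂)
= (2.45/√83.80) / (2.45/√83.80 + 4.48/√70.90) = 0.2676/(0.2676 + 0.5321) = 0.335.

0.335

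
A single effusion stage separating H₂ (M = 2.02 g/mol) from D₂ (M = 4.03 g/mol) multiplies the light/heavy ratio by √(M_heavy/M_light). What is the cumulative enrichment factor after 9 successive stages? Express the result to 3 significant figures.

22.4

The single-stage factor is √(M_heavy/M_light), so 9 stages give [√(4.03/2.02)]^9 = (4.03/2.02)^(9/2).
= 1.99505^(9/2) = 22.4.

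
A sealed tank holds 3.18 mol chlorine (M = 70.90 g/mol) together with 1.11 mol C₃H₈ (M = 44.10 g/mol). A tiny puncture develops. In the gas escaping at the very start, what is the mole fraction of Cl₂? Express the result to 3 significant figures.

Each component's effusion rate ∝ (its partial pressure)·(1/√M) ∝ n_i/√M_i.
Mole fraction of Cl₂ in the effusate = (n_Cl₂/√M_Cl₂) / (n_Cl₂/√M_Cl₂ + n_C₃H₈/√M_C₃H₈)
= (3.18/√70.90) / (3.18/√70.90 + 1.11/√44.10) = 0.3777/(0.3777 + 0.1671) = 0.693.

0.693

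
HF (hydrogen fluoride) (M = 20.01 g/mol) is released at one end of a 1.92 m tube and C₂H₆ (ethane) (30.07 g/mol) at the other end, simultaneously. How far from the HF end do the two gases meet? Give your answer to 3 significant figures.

1.06 m

Distances travelled in equal time are proportional to diffusion rates, so d_HF/d_C₂H₆ = √(M_C₂H₆/M_HF) = √(30.07/20.01) = 1.226.
With d_HF + d_C₂H₆ = 1.92 m, d_C₂H₆ = 1.92/(1 + 1.226) = 0.8626 m.
d_HF = 1.92 − 0.8626 = 1.06 m.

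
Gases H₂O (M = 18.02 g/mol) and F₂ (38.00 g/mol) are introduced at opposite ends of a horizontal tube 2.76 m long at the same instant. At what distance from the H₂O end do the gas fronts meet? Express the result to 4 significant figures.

Graham's law gives d_H₂O/d_F₂ = rate_H₂O/rate_F₂ = √(M_F₂/M_H₂O) = √(38.00/18.02) = 1.452.
With d_H₂O + d_F₂ = 2.76 m, d_F₂ = 2.76/(1 + 1.452) = 1.126 m.
d_H₂O = 2.76 − 1.126 = 1.634 m.

1.634 m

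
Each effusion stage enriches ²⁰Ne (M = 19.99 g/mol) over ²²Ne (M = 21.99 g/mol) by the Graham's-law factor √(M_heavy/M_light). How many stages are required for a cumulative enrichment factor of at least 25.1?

68

Single-stage factor α = √(21.99/19.99), so ln α = ½ ln(1.10005) = 0.04768.
Need α^N ≥ 25.1 ⇒ N ≥ ln(25.1) / ln α = 3.223 / 0.04768 = 67.60.
Rounding up, N = 68 stages.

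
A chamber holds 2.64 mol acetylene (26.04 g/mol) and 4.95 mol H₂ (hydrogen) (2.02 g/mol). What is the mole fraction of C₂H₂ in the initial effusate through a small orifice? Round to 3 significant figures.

0.129

Rate_i ∝ x_i/√M_i (Graham's law weighted by mole fraction), so the effusate composition follows n_i/√M_i.
x_C₂H₂(eff) = (n_C₂H₂/√M_C₂H₂) / (n_C₂H₂/√M_C₂H₂ + n_H₂/√M_H₂)
= (2.64/√26.04) / (2.64/√26.04 + 4.95/√2.02) = 0.5173/(0.5173 + 3.483) = 0.129.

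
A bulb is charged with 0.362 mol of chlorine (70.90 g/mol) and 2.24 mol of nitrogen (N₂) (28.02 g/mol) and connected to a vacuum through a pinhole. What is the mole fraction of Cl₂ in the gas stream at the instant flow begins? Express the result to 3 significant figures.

Rate_i ∝ x_i/√M_i (Graham's law weighted by mole fraction), so the effusate composition follows n_i/√M_i.
Mole fraction of Cl₂ in the effusate = (n_Cl₂/√M_Cl₂) / (n_Cl₂/√M_Cl₂ + n_N₂/√M_N₂)
= (0.362/√70.90) / (0.362/√70.90 + 2.24/√28.02) = 0.04299/(0.04299 + 0.4232) = 0.0922.

0.0922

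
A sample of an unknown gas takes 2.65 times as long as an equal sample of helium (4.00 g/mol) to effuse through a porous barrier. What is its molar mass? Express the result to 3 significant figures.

Since effusion rate ∝ 1/√M, t_X/t_He = √(M_X/M_He).
2.65 = √(M_X/4.00)
M_X = 4.00 × 2.65² = 4.00 × 7.022 = 28.1 g/mol

28.1 g/mol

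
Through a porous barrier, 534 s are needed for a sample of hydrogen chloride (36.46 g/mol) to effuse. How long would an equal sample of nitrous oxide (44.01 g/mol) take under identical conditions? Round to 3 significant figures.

587 s

Using Graham's law: t_N₂O/t_HCl = √(M_N₂O/M_HCl) = √(44.01/36.46) = √1.207 = 1.099.
So the time for N₂O is 534 × 1.099 = 587 s.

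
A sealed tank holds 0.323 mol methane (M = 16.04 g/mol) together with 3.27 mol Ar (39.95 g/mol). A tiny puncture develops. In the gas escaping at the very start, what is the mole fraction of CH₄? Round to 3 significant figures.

Rate_i ∝ x_i/√M_i (Graham's law weighted by mole fraction), so the effusate composition follows n_i/√M_i.
x_CH₄(eff) = (n_CH₄/√M_CH₄) / (n_CH₄/√M_CH₄ + n_Ar/√M_Ar)
= (0.323/√16.04) / (0.323/√16.04 + 3.27/√39.95) = 0.08065/(0.08065 + 0.5174) = 0.135.

0.135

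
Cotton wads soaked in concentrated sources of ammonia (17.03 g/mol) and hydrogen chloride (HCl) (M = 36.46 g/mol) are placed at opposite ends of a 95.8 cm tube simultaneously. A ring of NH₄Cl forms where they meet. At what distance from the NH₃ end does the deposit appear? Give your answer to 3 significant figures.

56.9 cm

Distances travelled in equal time are proportional to diffusion rates, so d_NH₃/d_HCl = √(M_HCl/M_NH₃) = √(36.46/17.03) = 1.463.
With d_NH₃ + d_HCl = 95.8 cm, d_HCl = 95.8/(1 + 1.463) = 38.89 cm.
d_NH₃ = 95.8 − 38.89 = 56.9 cm.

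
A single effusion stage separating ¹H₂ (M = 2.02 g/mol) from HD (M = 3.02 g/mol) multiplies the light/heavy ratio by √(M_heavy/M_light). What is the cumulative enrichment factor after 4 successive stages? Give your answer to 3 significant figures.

2.24

The single-stage factor is √(M_heavy/M_light), so 4 stages give [√(3.02/2.02)]^4 = (3.02/2.02)^(4/2).
= 1.49505^2 = 2.24.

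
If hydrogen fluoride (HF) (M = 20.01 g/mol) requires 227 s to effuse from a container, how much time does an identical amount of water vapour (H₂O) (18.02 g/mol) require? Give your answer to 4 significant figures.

From Graham's law, t_H₂O/t_HF = √(M_H₂O/M_HF) = √(18.02/20.01) = √0.9005 = 0.9490.
So the time for H₂O is 227 × 0.9490 = 215.4 s.

215.4 s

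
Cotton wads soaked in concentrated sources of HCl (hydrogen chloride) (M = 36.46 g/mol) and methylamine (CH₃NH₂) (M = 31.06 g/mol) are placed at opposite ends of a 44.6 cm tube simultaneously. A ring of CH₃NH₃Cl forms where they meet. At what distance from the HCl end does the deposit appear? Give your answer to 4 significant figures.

Distances travelled in equal time are proportional to diffusion rates, so d_HCl/d_CH₃NH₂ = √(M_CH₃NH₂/M_HCl) = √(31.06/36.46) = 0.9230.
With d_HCl + d_CH₃NH₂ = 44.6 cm, d_CH₃NH₂ = 44.6/(1 + 0.9230) = 23.19 cm.
d_HCl = 44.6 − 23.19 = 21.41 cm.

21.41 cm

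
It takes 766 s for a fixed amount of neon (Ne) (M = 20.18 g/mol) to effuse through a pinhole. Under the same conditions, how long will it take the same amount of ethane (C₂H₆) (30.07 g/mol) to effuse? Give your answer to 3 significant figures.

By Graham's law, t_C₂H₆/t_Ne = √(M_C₂H₆/M_Ne) = √(30.07/20.18) = √1.490 = 1.221.
So the time for C₂H₆ is 766 × 1.221 = 935 s.

935 s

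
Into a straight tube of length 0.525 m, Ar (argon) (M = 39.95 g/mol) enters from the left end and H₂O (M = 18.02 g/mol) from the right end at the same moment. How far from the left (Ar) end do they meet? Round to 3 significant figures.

0.211 m

Graham's law gives d_Ar/d_H₂O = rate_Ar/rate_H₂O = √(M_H₂O/M_Ar) = √(18.02/39.95) = 0.6716.
With d_Ar + d_H₂O = 0.525 m, d_H₂O = 0.525/(1 + 0.6716) = 0.3141 m.
d_Ar = 0.525 − 0.3141 = 0.211 m.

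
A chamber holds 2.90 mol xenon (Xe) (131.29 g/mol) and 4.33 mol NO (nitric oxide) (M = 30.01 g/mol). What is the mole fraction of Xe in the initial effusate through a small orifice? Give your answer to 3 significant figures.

0.243

Each component's effusion rate ∝ (its partial pressure)·(1/√M) ∝ n_i/√M_i.
Mole fraction of Xe in the effusate = (n_Xe/√M_Xe) / (n_Xe/√M_Xe + n_NO/√M_NO)
= (2.90/√131.29) / (2.90/√131.29 + 4.33/√30.01) = 0.2531/(0.2531 + 0.7904) = 0.243.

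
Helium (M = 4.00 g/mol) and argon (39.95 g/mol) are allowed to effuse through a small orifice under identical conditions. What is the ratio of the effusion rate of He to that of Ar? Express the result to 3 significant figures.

3.16

Graham's law gives rate_He/rate_Ar = √(M_Ar/M_He) = √(39.95/4.00) = √9.988 = 3.16.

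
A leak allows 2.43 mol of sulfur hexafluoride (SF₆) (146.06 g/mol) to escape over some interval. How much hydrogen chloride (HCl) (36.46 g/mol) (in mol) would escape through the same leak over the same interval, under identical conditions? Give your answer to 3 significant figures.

Using Graham's law: rate_HCl/rate_SF₆ = √(M_SF₆/M_HCl) = √(146.06/36.46) = √4.006 = 2.002.
So the amount for HCl is 2.43 × 2.002 = 4.86 mol.

4.86 mol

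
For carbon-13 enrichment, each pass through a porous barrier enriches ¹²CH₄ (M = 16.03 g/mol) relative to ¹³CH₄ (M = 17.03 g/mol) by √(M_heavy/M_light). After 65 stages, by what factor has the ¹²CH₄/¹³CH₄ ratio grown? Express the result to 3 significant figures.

7.15

Overall factor = α^65 with α = √(17.03/16.03), i.e. (17.03/16.03)^(65/2).
= 1.06238^(65/2) = 7.15.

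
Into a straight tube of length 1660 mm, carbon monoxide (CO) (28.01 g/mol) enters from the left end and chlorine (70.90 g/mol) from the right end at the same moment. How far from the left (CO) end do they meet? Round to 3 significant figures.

1020 mm

In equal time, each gas travels a distance ∝ its rate ∝ 1/√M, so d_CO/d_Cl₂ = √(M_Cl₂/M_CO) = √(70.90/28.01) = 1.591.
With d_CO + d_Cl₂ = 1660 mm, d_Cl₂ = 1660/(1 + 1.591) = 640.7 mm.
d_CO = 1660 − 640.7 = 1020 mm.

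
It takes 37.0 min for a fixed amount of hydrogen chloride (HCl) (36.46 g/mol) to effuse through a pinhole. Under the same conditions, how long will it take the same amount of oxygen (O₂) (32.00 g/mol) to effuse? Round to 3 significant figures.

34.7 min

Using Graham's law: t_O₂/t_HCl = √(M_O₂/M_HCl) = √(32.00/36.46) = √0.8777 = 0.9368.
So the time for O₂ is 37.0 × 0.9368 = 34.7 min.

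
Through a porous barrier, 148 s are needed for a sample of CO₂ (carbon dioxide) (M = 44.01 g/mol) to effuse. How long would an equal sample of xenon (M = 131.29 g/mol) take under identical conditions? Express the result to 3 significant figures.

256 s

Since effusion rate ∝ 1/√M, t_Xe/t_CO₂ = √(M_Xe/M_CO₂) = √(131.29/44.01) = √2.983 = 1.727.
So the time for Xe is 148 × 1.727 = 256 s.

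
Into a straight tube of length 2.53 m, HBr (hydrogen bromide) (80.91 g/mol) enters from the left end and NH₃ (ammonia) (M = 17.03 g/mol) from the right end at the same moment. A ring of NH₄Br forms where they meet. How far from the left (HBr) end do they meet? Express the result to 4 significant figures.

0.7957 m

Distances travelled in equal time are proportional to diffusion rates, so d_HBr/d_NH₃ = √(M_NH₃/M_HBr) = √(17.03/80.91) = 0.4588.
With d_HBr + d_NH₃ = 2.53 m, d_NH₃ = 2.53/(1 + 0.4588) = 1.734 m.
d_HBr = 2.53 − 1.734 = 0.7957 m.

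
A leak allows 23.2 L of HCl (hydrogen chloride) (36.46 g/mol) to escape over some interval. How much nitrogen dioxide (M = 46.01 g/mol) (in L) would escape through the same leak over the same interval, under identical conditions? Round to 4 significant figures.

20.65 L

Graham's law gives rate_NO₂/rate_HCl = √(M_HCl/M_NO₂) = √(36.46/46.01) = √0.7924 = 0.8902.
So the volume for NO₂ is 23.2 × 0.8902 = 20.65 L.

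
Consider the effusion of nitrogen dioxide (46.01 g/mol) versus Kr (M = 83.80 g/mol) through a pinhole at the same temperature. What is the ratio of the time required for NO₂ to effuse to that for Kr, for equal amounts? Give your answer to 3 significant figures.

Using Graham's law: t_NO₂/t_Kr = √(M_NO₂/M_Kr) = √(46.01/83.80) = √0.5490 = 0.741.

0.741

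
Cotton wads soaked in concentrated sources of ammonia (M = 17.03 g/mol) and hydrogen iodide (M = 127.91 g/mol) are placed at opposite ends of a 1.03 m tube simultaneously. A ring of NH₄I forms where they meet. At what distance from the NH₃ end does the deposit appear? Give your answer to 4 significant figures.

0.7546 m

Distances travelled in equal time are proportional to diffusion rates, so d_NH₃/d_HI = √(M_HI/M_NH₃) = √(127.91/17.03) = 2.741.
With d_NH₃ + d_HI = 1.03 m, d_HI = 1.03/(1 + 2.741) = 0.2754 m.
d_NH₃ = 1.03 − 0.2754 = 0.7546 m.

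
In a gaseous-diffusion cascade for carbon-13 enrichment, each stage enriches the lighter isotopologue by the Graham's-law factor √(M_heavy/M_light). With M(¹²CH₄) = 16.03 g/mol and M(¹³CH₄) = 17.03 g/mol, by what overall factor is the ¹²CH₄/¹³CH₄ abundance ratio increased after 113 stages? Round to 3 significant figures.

Each stage multiplies the ratio by α = √(17.03/16.03), so after 113 stages the overall factor is α^113 = (17.03/16.03)^(113/2).
= 1.06238^(113/2) = 30.5.

30.5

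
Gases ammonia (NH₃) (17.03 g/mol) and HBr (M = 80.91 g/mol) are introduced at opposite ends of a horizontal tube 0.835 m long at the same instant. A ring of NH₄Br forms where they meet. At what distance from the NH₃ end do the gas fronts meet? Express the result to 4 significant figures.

0.5724 m

The fronts meet when d_NH₃ + d_HBr = L with d_NH₃/d_HBr = √(M_HBr/M_NH₃) (Graham's law). Here √(M_HBr/M_NH₃) = √(80.91/17.03) = 2.180.
With d_NH₃ + d_HBr = 0.835 m, d_HBr = 0.835/(1 + 2.180) = 0.2626 m.
d_NH₃ = 0.835 − 0.2626 = 0.5724 m.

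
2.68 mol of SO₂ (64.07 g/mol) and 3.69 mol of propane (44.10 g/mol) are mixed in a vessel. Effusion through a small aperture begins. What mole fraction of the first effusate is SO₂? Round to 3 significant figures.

0.376

The effusion rate of species i is ∝ p_i/√M_i ∝ n_i/√M_i.
Mole fraction of SO₂ in the effusate = (n_SO₂/√M_SO₂) / (n_SO₂/√M_SO₂ + n_C₃H₈/√M_C₃H₈)
= (2.68/√64.07) / (2.68/√64.07 + 3.69/√44.10) = 0.3348/(0.3348 + 0.5557) = 0.376.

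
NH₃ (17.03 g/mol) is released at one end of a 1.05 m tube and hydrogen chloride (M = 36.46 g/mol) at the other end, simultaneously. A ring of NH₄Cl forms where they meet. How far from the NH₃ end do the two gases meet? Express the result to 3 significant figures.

Graham's law gives d_NH₃/d_HCl = rate_NH₃/rate_HCl = √(M_HCl/M_NH₃) = √(36.46/17.03) = 1.463.
With d_NH₃ + d_HCl = 1.05 m, d_HCl = 1.05/(1 + 1.463) = 0.4263 m.
d_NH₃ = 1.05 − 0.4263 = 0.624 m.

0.624 m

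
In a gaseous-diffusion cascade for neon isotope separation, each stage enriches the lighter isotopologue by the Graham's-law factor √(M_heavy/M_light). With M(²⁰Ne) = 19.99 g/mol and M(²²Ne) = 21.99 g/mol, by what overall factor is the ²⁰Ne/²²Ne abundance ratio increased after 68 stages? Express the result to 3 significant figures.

25.6

Overall factor = α^68 with α = √(21.99/19.99), i.e. (21.99/19.99)^(68/2).
= 1.10005^34 = 25.6.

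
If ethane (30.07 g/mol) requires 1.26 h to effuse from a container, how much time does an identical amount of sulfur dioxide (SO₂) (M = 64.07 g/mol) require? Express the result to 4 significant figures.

1.839 h

From Graham's law, t_SO₂/t_C₂H₆ = √(M_SO₂/M_C₂H₆) = √(64.07/30.07) = √2.131 = 1.460.
So the time for SO₂ is 1.26 × 1.460 = 1.839 h.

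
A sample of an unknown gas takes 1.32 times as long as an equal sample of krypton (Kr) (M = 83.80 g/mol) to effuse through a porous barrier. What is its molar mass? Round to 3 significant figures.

From Graham's law, t_X/t_Kr = √(M_X/M_Kr).
1.32 = √(M_X/83.80)
M_X = 83.80 × 1.32² = 83.80 × 1.742 = 146 g/mol

146 g/mol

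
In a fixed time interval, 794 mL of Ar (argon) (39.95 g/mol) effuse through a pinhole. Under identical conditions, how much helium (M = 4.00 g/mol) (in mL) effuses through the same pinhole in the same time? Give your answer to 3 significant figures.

2510 mL

By Graham's law, rate_He/rate_Ar = √(M_Ar/M_He) = √(39.95/4.00) = √9.988 = 3.160.
So the volume for He is 794 × 3.160 = 2510 mL.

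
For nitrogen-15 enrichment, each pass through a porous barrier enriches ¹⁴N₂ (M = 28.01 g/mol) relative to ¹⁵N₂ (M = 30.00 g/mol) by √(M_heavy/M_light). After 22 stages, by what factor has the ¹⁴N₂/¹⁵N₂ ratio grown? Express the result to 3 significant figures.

Each stage multiplies the ratio by α = √(30.00/28.01), so after 22 stages the overall factor is α^22 = (30.00/28.01)^(22/2).
= 1.07105^11 = 2.13.

2.13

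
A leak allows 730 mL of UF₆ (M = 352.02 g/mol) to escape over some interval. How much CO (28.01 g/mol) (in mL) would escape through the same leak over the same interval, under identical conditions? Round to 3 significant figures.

2590 mL

Using Graham's law: rate_CO/rate_UF₆ = √(M_UF₆/M_CO) = √(352.02/28.01) = √12.57 = 3.545.
So the volume for CO is 730 × 3.545 = 2590 mL.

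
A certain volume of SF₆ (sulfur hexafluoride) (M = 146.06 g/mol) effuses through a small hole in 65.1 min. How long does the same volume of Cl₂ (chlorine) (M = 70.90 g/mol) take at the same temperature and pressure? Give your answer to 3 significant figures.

From Graham's law, t_Cl₂/t_SF₆ = √(M_Cl₂/M_SF₆) = √(70.90/146.06) = √0.4854 = 0.6967.
So the time for Cl₂ is 65.1 × 0.6967 = 45.4 min.

45.4 min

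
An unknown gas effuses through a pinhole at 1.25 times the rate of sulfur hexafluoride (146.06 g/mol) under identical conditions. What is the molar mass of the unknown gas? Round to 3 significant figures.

Graham's law gives rate_X/rate_SF₆ = √(M_SF₆/M_X).
1.25 = √(146.06/M_X)
M_X = 146.06 / 1.25² = 146.06 / 1.562 = 93.5 g/mol

93.5 g/mol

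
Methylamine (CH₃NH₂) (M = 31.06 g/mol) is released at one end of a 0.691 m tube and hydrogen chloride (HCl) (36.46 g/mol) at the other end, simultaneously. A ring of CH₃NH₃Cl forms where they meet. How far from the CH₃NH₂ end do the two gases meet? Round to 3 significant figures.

0.359 m

Graham's law gives d_CH₃NH₂/d_HCl = rate_CH₃NH₂/rate_HCl = √(M_HCl/M_CH₃NH₂) = √(36.46/31.06) = 1.083.
With d_CH₃NH₂ + d_HCl = 0.691 m, d_HCl = 0.691/(1 + 1.083) = 0.3317 m.
d_CH₃NH₂ = 0.691 − 0.3317 = 0.359 m.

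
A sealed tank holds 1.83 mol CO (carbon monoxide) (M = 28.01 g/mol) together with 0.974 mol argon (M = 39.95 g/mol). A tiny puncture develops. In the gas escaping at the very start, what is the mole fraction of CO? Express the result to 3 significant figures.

Effusion rate of each component ∝ n_i/√M_i (partial pressure × 1/√M).
Mole fraction of CO in the effusate = (n_CO/√M_CO) / (n_CO/√M_CO + n_Ar/√M_Ar)
= (1.83/√28.01) / (1.83/√28.01 + 0.974/√39.95) = 0.3458/(0.3458 + 0.1541) = 0.692.

0.692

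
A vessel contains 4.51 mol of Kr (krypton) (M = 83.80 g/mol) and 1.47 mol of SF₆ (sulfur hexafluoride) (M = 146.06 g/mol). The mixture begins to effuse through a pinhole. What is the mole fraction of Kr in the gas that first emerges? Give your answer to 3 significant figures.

0.802

Effusion rate of each component ∝ n_i/√M_i (partial pressure × 1/√M).
Mole fraction of Kr in the effusate = (n_Kr/√M_Kr) / (n_Kr/√M_Kr + n_SF₆/√M_SF₆)
= (4.51/√83.80) / (4.51/√83.80 + 1.47/√146.06) = 0.4927/(0.4927 + 0.1216) = 0.802.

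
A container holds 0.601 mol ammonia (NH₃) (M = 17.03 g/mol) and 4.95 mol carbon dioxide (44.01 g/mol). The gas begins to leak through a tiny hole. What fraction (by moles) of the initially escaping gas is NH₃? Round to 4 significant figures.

0.1633

Each component's effusion rate ∝ (its partial pressure)·(1/√M) ∝ n_i/√M_i.
So x_NH₃ in the escaping gas = (n_NH₃/√M_NH₃) / Σ(n_i/√M_i)
= (0.601/√17.03) / (0.601/√17.03 + 4.95/√44.01) = 0.1456/(0.1456 + 0.7462) = 0.1633.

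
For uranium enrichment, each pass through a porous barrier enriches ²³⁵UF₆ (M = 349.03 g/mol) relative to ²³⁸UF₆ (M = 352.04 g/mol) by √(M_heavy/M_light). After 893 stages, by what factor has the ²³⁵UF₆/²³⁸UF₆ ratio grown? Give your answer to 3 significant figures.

46.3

The single-stage factor is √(M_heavy/M_light), so 893 stages give [√(352.04/349.03)]^893 = (352.04/349.03)^(893/2).
= 1.00862^(893/2) = 46.3.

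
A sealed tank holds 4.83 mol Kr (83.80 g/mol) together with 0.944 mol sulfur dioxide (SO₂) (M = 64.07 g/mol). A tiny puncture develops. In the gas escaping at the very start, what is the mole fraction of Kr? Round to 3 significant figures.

Each component's effusion rate ∝ (its partial pressure)·(1/√M) ∝ n_i/√M_i.
x_Kr(eff) = (n_Kr/√M_Kr) / (n_Kr/√M_Kr + n_SO₂/√M_SO₂)
= (4.83/√83.80) / (4.83/√83.80 + 0.944/√64.07) = 0.5276/(0.5276 + 0.1179) = 0.817.

0.817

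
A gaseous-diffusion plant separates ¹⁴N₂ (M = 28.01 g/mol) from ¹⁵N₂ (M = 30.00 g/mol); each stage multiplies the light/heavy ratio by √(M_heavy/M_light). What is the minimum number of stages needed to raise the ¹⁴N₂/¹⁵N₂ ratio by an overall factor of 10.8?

70

Per stage α = (30.00/28.01)^(1/2) = 1.07105^0.5, giving ln α = 0.03432.
Need α^N ≥ 10.8 ⇒ N ≥ ln(10.8) / ln α = 2.380 / 0.03432 = 69.34.
So at least 70 stages are needed.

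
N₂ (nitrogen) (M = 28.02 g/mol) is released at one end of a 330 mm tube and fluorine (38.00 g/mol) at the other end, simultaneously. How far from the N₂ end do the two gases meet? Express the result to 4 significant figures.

Distances travelled in equal time are proportional to diffusion rates, so d_N₂/d_F₂ = √(M_F₂/M_N₂) = √(38.00/28.02) = 1.165.
With d_N₂ + d_F₂ = 330 mm, d_F₂ = 330/(1 + 1.165) = 152.5 mm.
d_N₂ = 330 − 152.5 = 177.5 mm.

177.5 mm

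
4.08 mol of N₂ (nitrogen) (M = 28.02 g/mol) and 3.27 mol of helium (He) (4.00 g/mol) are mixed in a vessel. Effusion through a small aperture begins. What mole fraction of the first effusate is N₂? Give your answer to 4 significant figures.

Rate_i ∝ x_i/√M_i (Graham's law weighted by mole fraction), so the effusate composition follows n_i/√M_i.
x_N₂(eff) = (n_N₂/√M_N₂) / (n_N₂/√M_N₂ + n_He/√M_He)
= (4.08/√28.02) / (4.08/√28.02 + 3.27/√4.00) = 0.7708/(0.7708 + 1.635) = 0.3204.

0.3204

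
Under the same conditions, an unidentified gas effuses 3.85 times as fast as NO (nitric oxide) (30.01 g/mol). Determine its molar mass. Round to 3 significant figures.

Since effusion rate ∝ 1/√M, rate_X/rate_NO = √(M_NO/M_X).
3.85 = √(30.01/M_X)
M_X = 30.01 / 3.85² = 30.01 / 14.82 = 2.02 g/mol

2.02 g/mol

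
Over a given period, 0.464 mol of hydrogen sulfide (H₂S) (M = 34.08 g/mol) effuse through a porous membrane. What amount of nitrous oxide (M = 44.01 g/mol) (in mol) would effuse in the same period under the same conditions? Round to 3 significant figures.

0.408 mol

Since effusion rate ∝ 1/√M, rate_N₂O/rate_H₂S = √(M_H₂S/M_N₂O) = √(34.08/44.01) = √0.7744 = 0.8800.
So the amount for N₂O is 0.464 × 0.8800 = 0.408 mol.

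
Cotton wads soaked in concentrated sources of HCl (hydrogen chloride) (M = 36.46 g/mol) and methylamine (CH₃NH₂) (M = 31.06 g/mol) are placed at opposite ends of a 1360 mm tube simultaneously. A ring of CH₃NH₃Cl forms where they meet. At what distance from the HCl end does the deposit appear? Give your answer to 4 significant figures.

652.8 mm

In equal time, each gas travels a distance ∝ its rate ∝ 1/√M, so d_HCl/d_CH₃NH₂ = √(M_CH₃NH₂/M_HCl) = √(31.06/36.46) = 0.9230.
With d_HCl + d_CH₃NH₂ = 1360 mm, d_CH₃NH₂ = 1360/(1 + 0.9230) = 707.2 mm.
d_HCl = 1360 − 707.2 = 652.8 mm.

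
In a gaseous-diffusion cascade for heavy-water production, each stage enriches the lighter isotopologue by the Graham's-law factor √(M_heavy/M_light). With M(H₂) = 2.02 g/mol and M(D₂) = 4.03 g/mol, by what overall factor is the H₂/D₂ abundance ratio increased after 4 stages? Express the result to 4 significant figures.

3.980

The single-stage factor is √(M_heavy/M_light), so 4 stages give [√(4.03/2.02)]^4 = (4.03/2.02)^(4/2).
= 1.99505^2 = 3.980.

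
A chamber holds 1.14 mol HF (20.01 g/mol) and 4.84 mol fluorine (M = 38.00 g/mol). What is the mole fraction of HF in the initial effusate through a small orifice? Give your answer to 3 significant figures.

0.245

Each component's effusion rate ∝ (its partial pressure)·(1/√M) ∝ n_i/√M_i.
So x_HF in the escaping gas = (n_HF/√M_HF) / Σ(n_i/√M_i)
= (1.14/√20.01) / (1.14/√20.01 + 4.84/√38.00) = 0.2548/(0.2548 + 0.7852) = 0.245.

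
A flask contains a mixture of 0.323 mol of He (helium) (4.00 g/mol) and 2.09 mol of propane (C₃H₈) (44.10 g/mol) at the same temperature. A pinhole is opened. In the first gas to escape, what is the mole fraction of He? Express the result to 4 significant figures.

0.3391

The effusion rate of species i is ∝ p_i/√M_i ∝ n_i/√M_i.
Mole fraction of He in the effusate = (n_He/√M_He) / (n_He/√M_He + n_C₃H₈/√M_C₃H₈)
= (0.323/√4.00) / (0.323/√4.00 + 2.09/√44.10) = 0.1615/(0.1615 + 0.3147) = 0.3391.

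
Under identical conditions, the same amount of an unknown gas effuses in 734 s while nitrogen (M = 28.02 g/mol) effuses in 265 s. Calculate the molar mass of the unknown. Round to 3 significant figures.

From Graham's law, t_X/t_N₂ = √(M_X/M_N₂).
734/265 = 2.770 = √(M_X/28.02)
M_X = 28.02 × 2.770² = 28.02 × 7.672 = 215 g/mol

215 g/mol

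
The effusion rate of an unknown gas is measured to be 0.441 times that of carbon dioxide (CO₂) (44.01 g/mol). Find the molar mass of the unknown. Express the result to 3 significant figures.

From Graham's law, rate_X/rate_CO₂ = √(M_CO₂/M_X).
0.441 = √(44.01/M_X)
M_X = 44.01 / 0.441² = 44.01 / 0.1945 = 226 g/mol

226 g/mol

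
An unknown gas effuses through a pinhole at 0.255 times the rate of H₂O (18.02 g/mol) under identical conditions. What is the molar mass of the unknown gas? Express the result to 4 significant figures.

By Graham's law, rate_X/rate_H₂O = √(M_H₂O/M_X).
0.255 = √(18.02/M_X)
M_X = 18.02 / 0.255² = 18.02 / 0.06502 = 277.1 g/mol

277.1 g/mol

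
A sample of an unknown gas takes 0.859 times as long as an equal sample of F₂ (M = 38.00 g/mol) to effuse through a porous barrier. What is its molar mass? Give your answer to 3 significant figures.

28.0 g/mol

Using Graham's law: t_X/t_F₂ = √(M_X/M_F₂).
0.859 = √(M_X/38.00)
M_X = 38.00 × 0.859² = 38.00 × 0.7379 = 28.0 g/mol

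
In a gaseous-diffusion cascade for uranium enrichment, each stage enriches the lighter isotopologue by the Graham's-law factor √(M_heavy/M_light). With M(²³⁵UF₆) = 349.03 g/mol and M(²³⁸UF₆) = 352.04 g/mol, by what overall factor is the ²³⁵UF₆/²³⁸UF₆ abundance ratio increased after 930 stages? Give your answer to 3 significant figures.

54.2

After 930 stages the ratio has grown by (√(352.04/349.03))^930 = (352.04/349.03)^(930/2).
= 1.00862^465 = 54.2.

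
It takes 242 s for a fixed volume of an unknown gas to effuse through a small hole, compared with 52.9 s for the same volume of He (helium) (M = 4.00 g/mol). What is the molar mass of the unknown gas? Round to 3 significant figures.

83.7 g/mol

By Graham's law, t_X/t_He = √(M_X/M_He).
242/52.9 = 4.575 = √(M_X/4.00)
M_X = 4.00 × 4.575² = 4.00 × 20.93 = 83.7 g/mol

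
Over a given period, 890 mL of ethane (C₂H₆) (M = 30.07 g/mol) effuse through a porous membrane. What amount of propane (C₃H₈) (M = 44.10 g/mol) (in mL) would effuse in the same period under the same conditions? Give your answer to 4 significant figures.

734.9 mL

By Graham's law, rate_C₃H₈/rate_C₂H₆ = √(M_C₂H₆/M_C₃H₈) = √(30.07/44.10) = √0.6819 = 0.8257.
So the volume for C₃H₈ is 890 × 0.8257 = 734.9 mL.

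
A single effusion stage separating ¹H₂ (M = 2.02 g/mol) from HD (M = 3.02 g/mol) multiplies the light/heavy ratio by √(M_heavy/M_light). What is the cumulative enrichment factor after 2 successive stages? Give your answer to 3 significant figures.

Each stage multiplies the ratio by α = √(3.02/2.02), so after 2 stages the overall factor is α^2 = (3.02/2.02)^(2/2).
= 1.49505^1 = 1.50.

1.50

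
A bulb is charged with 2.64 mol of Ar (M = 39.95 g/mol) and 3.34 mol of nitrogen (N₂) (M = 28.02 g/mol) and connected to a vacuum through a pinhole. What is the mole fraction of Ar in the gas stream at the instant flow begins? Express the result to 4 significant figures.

0.3983

Rate_i ∝ x_i/√M_i (Graham's law weighted by mole fraction), so the effusate composition follows n_i/√M_i.
Mole fraction of Ar in the effusate = (n_Ar/√M_Ar) / (n_Ar/√M_Ar + n_N₂/√M_N₂)
= (2.64/√39.95) / (2.64/√39.95 + 3.34/√28.02) = 0.4177/(0.4177 + 0.6310) = 0.3983.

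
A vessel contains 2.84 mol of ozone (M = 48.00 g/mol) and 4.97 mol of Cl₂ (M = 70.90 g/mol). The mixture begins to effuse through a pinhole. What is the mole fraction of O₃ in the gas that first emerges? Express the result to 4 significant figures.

0.4099

Each component's effusion rate ∝ (its partial pressure)·(1/√M) ∝ n_i/√M_i.
Mole fraction of O₃ in the effusate = (n_O₃/√M_O₃) / (n_O₃/√M_O₃ + n_Cl₂/√M_Cl₂)
= (2.84/√48.00) / (2.84/√48.00 + 4.97/√70.90) = 0.4099/(0.4099 + 0.5902) = 0.4099.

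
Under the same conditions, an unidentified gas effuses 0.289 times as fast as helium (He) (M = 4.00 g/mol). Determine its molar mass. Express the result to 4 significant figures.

47.89 g/mol

Since effusion rate ∝ 1/√M, rate_X/rate_He = √(M_He/M_X).
0.289 = √(4.00/M_X)
M_X = 4.00 / 0.289² = 4.00 / 0.08352 = 47.89 g/mol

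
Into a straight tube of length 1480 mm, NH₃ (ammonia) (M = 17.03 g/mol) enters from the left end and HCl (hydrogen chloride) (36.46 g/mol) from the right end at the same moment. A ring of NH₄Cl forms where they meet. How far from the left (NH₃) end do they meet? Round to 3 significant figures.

The fronts meet when d_NH₃ + d_HCl = L with d_NH₃/d_HCl = √(M_HCl/M_NH₃) (Graham's law). Here √(M_HCl/M_NH₃) = √(36.46/17.03) = 1.463.
With d_NH₃ + d_HCl = 1480 mm, d_HCl = 1480/(1 + 1.463) = 600.8 mm.
d_NH₃ = 1480 − 600.8 = 879 mm.

879 mm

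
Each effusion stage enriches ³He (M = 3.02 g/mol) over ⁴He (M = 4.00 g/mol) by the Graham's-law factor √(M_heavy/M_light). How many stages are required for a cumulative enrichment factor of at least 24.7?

Single-stage factor α = √(4.00/3.02), so ln α = ½ ln(1.32450) = 0.1405.
Need α^N ≥ 24.7 ⇒ N ≥ ln(24.7) / ln α = 3.207 / 0.1405 = 22.82.
Rounding up, N = 23 stages.

23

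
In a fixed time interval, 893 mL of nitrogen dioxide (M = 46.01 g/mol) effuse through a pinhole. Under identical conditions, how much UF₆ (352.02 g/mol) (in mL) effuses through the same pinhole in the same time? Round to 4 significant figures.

From Graham's law, rate_UF₆/rate_NO₂ = √(M_NO₂/M_UF₆) = √(46.01/352.02) = √0.1307 = 0.3615.
So the volume for UF₆ is 893 × 0.3615 = 322.8 mL.

322.8 mL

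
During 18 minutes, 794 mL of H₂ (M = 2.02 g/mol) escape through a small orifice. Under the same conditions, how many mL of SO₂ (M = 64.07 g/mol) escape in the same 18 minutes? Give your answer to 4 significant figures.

141.0 mL

Since effusion rate ∝ 1/√M, rate_SO₂/rate_H₂ = √(M_H₂/M_SO₂) = √(2.02/64.07) = √0.03153 = 0.1776.
So the volume for SO₂ is 794 × 0.1776 = 141.0 mL.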